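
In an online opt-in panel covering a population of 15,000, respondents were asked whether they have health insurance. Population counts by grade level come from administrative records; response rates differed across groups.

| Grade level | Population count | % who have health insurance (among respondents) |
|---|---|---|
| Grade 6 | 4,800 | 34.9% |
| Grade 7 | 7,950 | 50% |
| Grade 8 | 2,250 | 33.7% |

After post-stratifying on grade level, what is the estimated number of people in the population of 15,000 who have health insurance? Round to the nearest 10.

Apply each group's respondent rate to its population count:
  Grade 6: 4,800 × 34.9% = 1675.2
  Grade 7: 7,950 × 50% = 3975
  Grade 8: 2,250 × 33.7% = 758.25
Estimated total = 6408.45 → 6,410.

6,410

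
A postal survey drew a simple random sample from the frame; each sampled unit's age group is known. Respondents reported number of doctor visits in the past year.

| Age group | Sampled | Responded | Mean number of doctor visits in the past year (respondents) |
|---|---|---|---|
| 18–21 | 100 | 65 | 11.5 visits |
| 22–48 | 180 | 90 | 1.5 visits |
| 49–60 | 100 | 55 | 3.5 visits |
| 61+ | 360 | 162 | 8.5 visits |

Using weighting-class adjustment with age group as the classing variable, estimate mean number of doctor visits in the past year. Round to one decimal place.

Response rates by class: 18–21 65/100 = 65%, 22–48 90/180 = 50%, 49–60 55/100 = 55%, 61+ 162/360 = 45%.
Weighting each respondent by the inverse class response rate inflates each class back to its sampled size, so the class weight is n_sampled:
  18–21: 100 × 11.5 = 1150
  22–48: 180 × 1.5 = 270
  49–60: 100 × 3.5 = 350
  61+: 360 × 8.5 = 3060
Adjusted estimate = 4830 / 740 = 6.52703 → 6.5.

6.5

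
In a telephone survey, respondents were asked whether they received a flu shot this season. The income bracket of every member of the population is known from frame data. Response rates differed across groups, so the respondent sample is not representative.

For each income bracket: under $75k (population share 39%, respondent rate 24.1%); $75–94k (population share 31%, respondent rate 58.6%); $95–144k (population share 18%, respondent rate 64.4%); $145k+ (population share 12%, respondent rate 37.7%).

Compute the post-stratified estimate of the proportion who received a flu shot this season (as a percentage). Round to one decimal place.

43.7%

Weight each group's respondent value by its population share:
  under $75k: 0.39 × 24.1 = 9.399
  $75–94k: 0.31 × 58.6 = 18.166
  $95–144k: 0.18 × 64.4 = 11.592
  $145k+: 0.12 × 37.7 = 4.524
Post-stratified estimate = 43.681 → 43.7%.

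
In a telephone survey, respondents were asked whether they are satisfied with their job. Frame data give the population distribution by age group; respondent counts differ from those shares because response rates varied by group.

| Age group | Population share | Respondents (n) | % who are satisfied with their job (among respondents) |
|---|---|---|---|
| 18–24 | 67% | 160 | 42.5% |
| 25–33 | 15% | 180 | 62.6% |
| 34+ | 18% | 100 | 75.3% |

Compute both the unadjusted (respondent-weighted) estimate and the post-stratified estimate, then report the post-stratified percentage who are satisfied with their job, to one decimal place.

Naive respondent-only estimate (weights = respondent counts):
  (160/440)×42.5 + (180/440)×62.6 + (100/440)×75.3 = 58.1773%
Reweighting by population age group shares:
  0.67×42.5 + 0.15×62.6 + 0.18×75.3 = 51.419%

51.4%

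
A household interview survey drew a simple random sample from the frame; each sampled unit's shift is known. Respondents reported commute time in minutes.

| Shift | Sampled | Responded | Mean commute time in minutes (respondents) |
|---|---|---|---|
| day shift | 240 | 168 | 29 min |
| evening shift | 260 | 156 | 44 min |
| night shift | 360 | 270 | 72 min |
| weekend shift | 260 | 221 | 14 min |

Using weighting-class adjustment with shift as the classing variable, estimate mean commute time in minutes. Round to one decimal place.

42.8

Response rates by class: day shift 168/240 = 70%, evening shift 156/260 = 60%, night shift 270/360 = 75%, weekend shift 221/260 = 85%.
Each respondent's weight = sampled/responded in their class; summing within a class gives n_sampled, so:
  day shift: 240 × 29 = 6960
  evening shift: 260 × 44 = 11,440
  night shift: 360 × 72 = 25,920
  weekend shift: 260 × 14 = 3640
Adjusted estimate = 47,960 / 1,120 = 42.8214 → 42.8.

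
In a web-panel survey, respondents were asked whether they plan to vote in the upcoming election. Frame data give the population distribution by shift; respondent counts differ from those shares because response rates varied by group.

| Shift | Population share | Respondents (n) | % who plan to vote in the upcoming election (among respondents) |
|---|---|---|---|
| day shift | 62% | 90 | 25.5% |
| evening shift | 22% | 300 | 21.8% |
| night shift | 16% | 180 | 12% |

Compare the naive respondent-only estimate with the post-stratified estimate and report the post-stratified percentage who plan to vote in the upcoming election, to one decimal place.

Without adjustment, the pooled respondent share is:
  (90/570)×25.5 + (300/570)×21.8 + (180/570)×12 = 19.2895%
Post-stratifying to population shares instead:
  0.62×25.5 + 0.22×21.8 + 0.16×12 = 22.526%

22.5%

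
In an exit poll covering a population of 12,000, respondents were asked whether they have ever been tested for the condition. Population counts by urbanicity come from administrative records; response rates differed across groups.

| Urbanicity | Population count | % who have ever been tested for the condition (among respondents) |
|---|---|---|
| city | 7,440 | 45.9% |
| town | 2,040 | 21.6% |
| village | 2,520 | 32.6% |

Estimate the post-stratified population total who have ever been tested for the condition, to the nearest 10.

Apply each group's respondent rate to its population count:
  city: 7,440 × 45.9% = 3414.96
  town: 2,040 × 21.6% = 440.64
  village: 2,520 × 32.6% = 821.52
Estimated total = 4677.12 → 4,680.

4,680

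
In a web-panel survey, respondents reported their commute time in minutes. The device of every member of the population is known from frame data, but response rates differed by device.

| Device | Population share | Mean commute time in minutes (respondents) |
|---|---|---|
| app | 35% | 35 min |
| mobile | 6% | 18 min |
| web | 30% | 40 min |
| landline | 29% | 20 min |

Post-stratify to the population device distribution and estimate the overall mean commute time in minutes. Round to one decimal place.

31.1

Weight each group's respondent value by its population share:
  app: 0.35 × 35 = 12.25
  mobile: 0.06 × 18 = 1.08
  web: 0.3 × 40 = 12
  landline: 0.29 × 20 = 5.8
Post-stratified estimate = 31.13 → 31.1.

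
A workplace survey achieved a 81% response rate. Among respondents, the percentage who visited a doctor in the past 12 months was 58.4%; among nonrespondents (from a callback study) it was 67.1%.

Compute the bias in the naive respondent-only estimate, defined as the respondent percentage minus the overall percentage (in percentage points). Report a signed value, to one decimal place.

Nonresponse fraction = 1 − 0.81 = 0.19.
Bias = (nonresponse fraction) × (respondent percentage − nonrespondent percentage)
     = 0.19 × (58.4 − 67.1) = 0.19 × -8.7 = -1.653.

-1.7 percentage points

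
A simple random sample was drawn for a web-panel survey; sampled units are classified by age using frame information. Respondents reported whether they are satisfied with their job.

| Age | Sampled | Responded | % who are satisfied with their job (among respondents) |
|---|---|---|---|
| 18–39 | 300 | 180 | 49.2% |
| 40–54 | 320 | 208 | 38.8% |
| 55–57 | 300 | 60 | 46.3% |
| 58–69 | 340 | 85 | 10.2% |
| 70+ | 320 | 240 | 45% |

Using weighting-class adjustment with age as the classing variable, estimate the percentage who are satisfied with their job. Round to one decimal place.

37.3%

Class response rates: 18–39 180/300 = 60%, 40–54 208/320 = 65%, 55–57 60/300 = 20%, 58–69 85/340 = 25%, 70+ 240/320 = 75%.
Each respondent's weight = sampled/responded in their class; summing within a class gives n_sampled, so:
  18–39: 300 × 49.2 = 14,760
  40–54: 320 × 38.8 = 12,416
  55–57: 300 × 46.3 = 13,890
  58–69: 340 × 10.2 = 3468
  70+: 320 × 45 = 14,400
Adjusted estimate = 58,934 / 1,580 = 37.3 → 37.3%.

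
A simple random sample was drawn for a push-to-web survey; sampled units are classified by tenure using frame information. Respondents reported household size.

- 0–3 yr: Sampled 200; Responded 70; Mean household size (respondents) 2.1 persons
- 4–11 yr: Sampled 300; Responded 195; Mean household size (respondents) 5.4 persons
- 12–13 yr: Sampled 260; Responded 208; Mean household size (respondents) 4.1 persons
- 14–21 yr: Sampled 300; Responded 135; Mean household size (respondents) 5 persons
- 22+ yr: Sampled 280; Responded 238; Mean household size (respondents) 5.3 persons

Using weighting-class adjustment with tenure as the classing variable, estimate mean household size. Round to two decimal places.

4.54

Response rates by class: 0–3 yr 70/200 = 35%, 4–11 yr 195/300 = 65%, 12–13 yr 208/260 = 80%, 14–21 yr 135/300 = 45%, 22+ yr 238/280 = 85%.
Weighting each respondent by the inverse class response rate inflates each class back to its sampled size, so the class weight is n_sampled:
  0–3 yr: 200 × 2.1 = 420
  4–11 yr: 300 × 5.4 = 1620
  12–13 yr: 260 × 4.1 = 1066
  14–21 yr: 300 × 5 = 1500
  22+ yr: 280 × 5.3 = 1484
Adjusted estimate = 6090 / 1,340 = 4.54478 → 4.54.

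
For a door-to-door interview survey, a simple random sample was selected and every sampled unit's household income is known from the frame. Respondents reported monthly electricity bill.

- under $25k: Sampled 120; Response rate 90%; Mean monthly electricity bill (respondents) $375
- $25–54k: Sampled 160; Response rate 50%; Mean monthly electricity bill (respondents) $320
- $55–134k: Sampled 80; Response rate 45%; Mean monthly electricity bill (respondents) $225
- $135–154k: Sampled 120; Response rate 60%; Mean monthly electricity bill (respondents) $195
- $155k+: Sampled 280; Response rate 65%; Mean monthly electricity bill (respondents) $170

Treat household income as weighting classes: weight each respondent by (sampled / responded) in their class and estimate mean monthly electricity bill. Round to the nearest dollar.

Inverse-response-rate weighting restores each class to its sampled count, so class totals weight by n_sampled:
  under $25k: 120 × 375 = 45,000
  $25–54k: 160 × 320 = 51,200
  $55–134k: 80 × 225 = 18,000
  $135–154k: 120 × 195 = 23,400
  $155k+: 280 × 170 = 47,600
Adjusted estimate = 185,200 / 760 = 243.684 → $244.

$244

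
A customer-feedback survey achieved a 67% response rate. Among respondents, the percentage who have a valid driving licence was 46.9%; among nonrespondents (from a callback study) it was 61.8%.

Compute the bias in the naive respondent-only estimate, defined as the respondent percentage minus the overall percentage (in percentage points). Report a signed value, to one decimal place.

-4.9 percentage points

Nonresponse fraction = 1 − 0.67 = 0.33.
Bias = (nonresponse fraction) × (respondent percentage − nonrespondent percentage)
     = 0.33 × (46.9 − 61.8) = 0.33 × -14.9 = -4.917.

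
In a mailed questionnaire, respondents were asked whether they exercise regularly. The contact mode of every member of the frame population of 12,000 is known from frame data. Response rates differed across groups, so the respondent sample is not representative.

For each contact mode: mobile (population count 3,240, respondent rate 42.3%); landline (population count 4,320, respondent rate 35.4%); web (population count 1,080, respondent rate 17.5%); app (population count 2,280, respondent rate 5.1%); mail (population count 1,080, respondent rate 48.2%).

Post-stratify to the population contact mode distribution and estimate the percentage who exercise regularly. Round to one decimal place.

31.0%

Weight each group's respondent value by its population share:
  mobile: (3,240/12,000) × 42.3 = 11.421
  landline: (4,320/12,000) × 35.4 = 12.744
  web: (1,080/12,000) × 17.5 = 1.575
  app: (2,280/12,000) × 5.1 = 0.969
  mail: (1,080/12,000) × 48.2 = 4.338
Post-stratified estimate = 31.047 → 31.0%.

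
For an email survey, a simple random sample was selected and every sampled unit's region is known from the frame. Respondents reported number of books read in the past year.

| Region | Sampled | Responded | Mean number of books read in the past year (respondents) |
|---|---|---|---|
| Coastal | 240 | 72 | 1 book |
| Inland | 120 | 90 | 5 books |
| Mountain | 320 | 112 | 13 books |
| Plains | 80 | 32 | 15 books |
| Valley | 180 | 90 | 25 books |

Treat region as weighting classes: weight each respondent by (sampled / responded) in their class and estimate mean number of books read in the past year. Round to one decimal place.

11.4

Class response rates: Coastal 72/240 = 30%, Inland 90/120 = 75%, Mountain 112/320 = 35%, Plains 32/80 = 40%, Valley 90/180 = 50%.
With weight = n_sampled/n_responded per class, the weighted class total is n_sampled:
  Coastal: 240 × 1 = 240
  Inland: 120 × 5 = 600
  Mountain: 320 × 13 = 4160
  Plains: 80 × 15 = 1200
  Valley: 180 × 25 = 4500
Adjusted estimate = 10,700 / 940 = 11.383 → 11.4.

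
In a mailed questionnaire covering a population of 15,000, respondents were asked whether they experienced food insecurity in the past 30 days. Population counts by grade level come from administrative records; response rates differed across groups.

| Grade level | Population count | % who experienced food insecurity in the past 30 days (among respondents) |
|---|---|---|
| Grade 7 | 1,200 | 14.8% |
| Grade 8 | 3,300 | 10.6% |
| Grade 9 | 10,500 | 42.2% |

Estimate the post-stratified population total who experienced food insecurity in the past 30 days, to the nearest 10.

Estimated count per cell = population count × respondent percentage:
  Grade 7: 1,200 × 14.8% = 177.6
  Grade 8: 3,300 × 10.6% = 349.8
  Grade 9: 10,500 × 42.2% = 4431
Estimated total = 4958.4 → 4,960.

4,960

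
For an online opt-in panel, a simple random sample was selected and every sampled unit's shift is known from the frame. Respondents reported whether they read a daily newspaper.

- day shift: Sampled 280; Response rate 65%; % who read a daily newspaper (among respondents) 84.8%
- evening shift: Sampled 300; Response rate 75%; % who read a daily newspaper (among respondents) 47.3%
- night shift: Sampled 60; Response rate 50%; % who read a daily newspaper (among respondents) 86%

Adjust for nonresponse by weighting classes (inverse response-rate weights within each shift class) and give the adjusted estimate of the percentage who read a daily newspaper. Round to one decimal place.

Weighting each respondent by the inverse class response rate inflates each class back to its sampled size, so the class weight is n_sampled:
  day shift: 280 × 84.8 = 23,744
  evening shift: 300 × 47.3 = 14,190
  night shift: 60 × 86 = 5160
Adjusted estimate = 43,094 / 640 = 67.3344 → 67.3%.

67.3%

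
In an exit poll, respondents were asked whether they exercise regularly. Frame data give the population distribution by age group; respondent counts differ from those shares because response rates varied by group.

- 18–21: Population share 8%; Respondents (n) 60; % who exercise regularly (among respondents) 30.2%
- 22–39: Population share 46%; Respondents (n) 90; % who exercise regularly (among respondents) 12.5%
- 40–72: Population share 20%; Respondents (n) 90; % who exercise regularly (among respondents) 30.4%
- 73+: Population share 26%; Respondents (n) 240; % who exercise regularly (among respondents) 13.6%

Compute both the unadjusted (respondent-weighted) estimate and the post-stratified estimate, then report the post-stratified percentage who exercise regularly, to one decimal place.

17.8%

Without adjustment, the pooled respondent share is:
  (60/480)×30.2 + (90/480)×12.5 + (90/480)×30.4 + (240/480)×13.6 = 18.6187%
Reweighting by population age group shares:
  0.08×30.2 + 0.46×12.5 + 0.2×30.4 + 0.26×13.6 = 17.782%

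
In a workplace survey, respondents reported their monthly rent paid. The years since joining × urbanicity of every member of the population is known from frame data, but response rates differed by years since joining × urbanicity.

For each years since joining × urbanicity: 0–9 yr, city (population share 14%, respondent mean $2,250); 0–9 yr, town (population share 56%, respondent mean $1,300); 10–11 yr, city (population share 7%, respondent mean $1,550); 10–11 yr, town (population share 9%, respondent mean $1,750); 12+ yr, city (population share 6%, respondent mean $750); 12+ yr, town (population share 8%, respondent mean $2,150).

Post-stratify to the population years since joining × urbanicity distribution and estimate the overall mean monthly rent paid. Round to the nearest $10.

Post-stratification weights by population share, not respondent share:
  0–9 yr, city: 0.14 × 2250 = 315
  0–9 yr, town: 0.56 × 1300 = 728
  10–11 yr, city: 0.07 × 1550 = 108.5
  10–11 yr, town: 0.09 × 1750 = 157.5
  12+ yr, city: 0.06 × 750 = 45
  12+ yr, town: 0.08 × 2150 = 172
Post-stratified estimate = 1526 → $1,530.

$1,530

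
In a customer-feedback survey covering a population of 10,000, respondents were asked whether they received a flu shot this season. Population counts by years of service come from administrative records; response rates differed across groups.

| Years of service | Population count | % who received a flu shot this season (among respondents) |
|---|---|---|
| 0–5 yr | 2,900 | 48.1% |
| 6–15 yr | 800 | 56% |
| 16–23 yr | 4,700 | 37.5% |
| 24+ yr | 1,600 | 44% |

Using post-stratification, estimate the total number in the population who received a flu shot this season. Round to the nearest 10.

Estimated count per cell = population count × respondent percentage:
  0–5 yr: 2,900 × 48.1% = 1394.9
  6–15 yr: 800 × 56% = 448
  16–23 yr: 4,700 × 37.5% = 1762.5
  24+ yr: 1,600 × 44% = 704
Estimated total = 4309.4 → 4,310.

4,310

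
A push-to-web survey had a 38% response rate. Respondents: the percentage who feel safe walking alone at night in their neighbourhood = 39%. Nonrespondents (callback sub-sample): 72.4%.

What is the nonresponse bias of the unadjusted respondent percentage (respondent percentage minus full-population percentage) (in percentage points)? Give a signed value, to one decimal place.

-20.7 percentage points

Nonresponse fraction = 1 − 0.38 = 0.62.
Bias = (nonresponse fraction) × (respondent percentage − nonrespondent percentage)
     = 0.62 × (39 − 72.4) = 0.62 × -33.4 = -20.708.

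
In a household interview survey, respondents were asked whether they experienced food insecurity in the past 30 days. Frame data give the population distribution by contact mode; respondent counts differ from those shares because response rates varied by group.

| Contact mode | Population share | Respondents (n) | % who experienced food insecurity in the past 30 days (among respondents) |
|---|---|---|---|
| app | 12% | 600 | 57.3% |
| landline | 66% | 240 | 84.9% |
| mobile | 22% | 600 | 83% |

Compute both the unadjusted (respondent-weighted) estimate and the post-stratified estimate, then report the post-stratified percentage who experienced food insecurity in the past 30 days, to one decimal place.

Without adjustment, the pooled respondent share is:
  (600/1440)×57.3 + (240/1440)×84.9 + (600/1440)×83 = 72.6083%
Reweighting by population contact mode shares:
  0.12×57.3 + 0.66×84.9 + 0.22×83 = 81.17%

81.2%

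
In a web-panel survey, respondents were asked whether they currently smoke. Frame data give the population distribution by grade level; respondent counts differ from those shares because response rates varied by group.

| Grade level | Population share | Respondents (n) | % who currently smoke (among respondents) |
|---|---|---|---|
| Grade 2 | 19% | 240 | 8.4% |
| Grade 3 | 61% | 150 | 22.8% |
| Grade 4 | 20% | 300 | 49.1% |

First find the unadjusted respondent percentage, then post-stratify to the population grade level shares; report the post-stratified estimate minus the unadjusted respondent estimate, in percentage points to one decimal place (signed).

-3.9 percentage points

Naive respondent-only estimate (weights = respondent counts):
  (240/690)×8.4 + (150/690)×22.8 + (300/690)×49.1 = 29.2261%
Reweighting by population grade level shares:
  0.19×8.4 + 0.61×22.8 + 0.2×49.1 = 25.324%
Difference = 25.324 − 29.2261 = -3.9021 pp.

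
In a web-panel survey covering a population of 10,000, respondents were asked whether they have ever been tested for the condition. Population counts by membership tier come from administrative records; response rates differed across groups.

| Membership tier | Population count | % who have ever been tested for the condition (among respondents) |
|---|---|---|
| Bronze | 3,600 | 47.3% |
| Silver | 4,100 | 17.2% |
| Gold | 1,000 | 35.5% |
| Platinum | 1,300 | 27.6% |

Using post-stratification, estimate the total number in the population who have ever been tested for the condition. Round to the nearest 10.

3,120

Apply each group's respondent rate to its population count:
  Bronze: 3,600 × 47.3% = 1702.8
  Silver: 4,100 × 17.2% = 705.2
  Gold: 1,000 × 35.5% = 355
  Platinum: 1,300 × 27.6% = 358.8
Estimated total = 3121.8 → 3,120.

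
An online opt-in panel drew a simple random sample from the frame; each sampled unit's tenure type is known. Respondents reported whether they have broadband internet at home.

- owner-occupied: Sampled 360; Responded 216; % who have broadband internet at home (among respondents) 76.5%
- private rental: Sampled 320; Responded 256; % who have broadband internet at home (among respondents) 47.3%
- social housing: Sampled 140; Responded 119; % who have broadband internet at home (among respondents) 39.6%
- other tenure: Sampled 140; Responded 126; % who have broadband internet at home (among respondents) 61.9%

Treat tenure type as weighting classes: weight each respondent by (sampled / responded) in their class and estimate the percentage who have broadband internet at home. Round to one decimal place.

59.3%

Class response rates: owner-occupied 216/360 = 60%, private rental 256/320 = 80%, social housing 119/140 = 85%, other tenure 126/140 = 90%.
Inverse-response-rate weighting restores each class to its sampled count, so class totals weight by n_sampled:
  owner-occupied: 360 × 76.5 = 27,540
  private rental: 320 × 47.3 = 15,136
  social housing: 140 × 39.6 = 5544
  other tenure: 140 × 61.9 = 8666
Adjusted estimate = 56,886 / 960 = 59.2563 → 59.3%.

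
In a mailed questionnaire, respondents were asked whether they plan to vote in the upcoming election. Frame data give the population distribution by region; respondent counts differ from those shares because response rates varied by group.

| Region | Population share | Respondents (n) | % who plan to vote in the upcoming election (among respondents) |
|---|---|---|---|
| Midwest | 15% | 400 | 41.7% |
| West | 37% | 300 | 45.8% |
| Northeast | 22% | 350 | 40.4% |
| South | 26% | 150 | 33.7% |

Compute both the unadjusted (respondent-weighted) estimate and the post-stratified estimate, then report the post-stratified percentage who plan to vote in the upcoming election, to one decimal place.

40.9%

Naive respondent-only estimate (weights = respondent counts):
  (400/1200)×41.7 + (300/1200)×45.8 + (350/1200)×40.4 + (150/1200)×33.7 = 41.3458%
Post-stratifying to population shares instead:
  0.15×41.7 + 0.37×45.8 + 0.22×40.4 + 0.26×33.7 = 40.851%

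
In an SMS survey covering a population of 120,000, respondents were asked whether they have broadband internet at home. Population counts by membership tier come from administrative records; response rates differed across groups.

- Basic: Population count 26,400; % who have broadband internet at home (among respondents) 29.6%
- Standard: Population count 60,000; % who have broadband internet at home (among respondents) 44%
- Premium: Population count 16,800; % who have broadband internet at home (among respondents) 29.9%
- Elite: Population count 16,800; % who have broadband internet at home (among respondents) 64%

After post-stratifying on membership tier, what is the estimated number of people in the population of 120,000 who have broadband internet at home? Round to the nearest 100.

Estimated count per cell = population count × respondent percentage:
  Basic: 26,400 × 29.6% = 7814.4
  Standard: 60,000 × 44% = 26,400
  Premium: 16,800 × 29.9% = 5023.2
  Elite: 16,800 × 64% = 10,752
Estimated total = 49989.6 → 50,000.

50,000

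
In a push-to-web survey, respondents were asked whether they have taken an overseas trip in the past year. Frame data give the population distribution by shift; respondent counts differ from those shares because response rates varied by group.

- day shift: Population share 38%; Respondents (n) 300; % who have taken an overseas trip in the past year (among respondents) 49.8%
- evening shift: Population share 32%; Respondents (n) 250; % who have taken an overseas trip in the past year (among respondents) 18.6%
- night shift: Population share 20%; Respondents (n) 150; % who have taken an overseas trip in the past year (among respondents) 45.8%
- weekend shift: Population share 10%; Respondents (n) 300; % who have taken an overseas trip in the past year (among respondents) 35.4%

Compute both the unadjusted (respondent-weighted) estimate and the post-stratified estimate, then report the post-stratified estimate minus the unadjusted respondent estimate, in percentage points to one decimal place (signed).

Naive respondent-only estimate (weights = respondent counts):
  (300/1000)×49.8 + (250/1000)×18.6 + (150/1000)×45.8 + (300/1000)×35.4 = 37.08%
Post-stratified estimate weights by population shares:
  0.38×49.8 + 0.32×18.6 + 0.2×45.8 + 0.1×35.4 = 37.576%
Difference = 37.576 − 37.08 = 0.496 pp.

+0.5 percentage points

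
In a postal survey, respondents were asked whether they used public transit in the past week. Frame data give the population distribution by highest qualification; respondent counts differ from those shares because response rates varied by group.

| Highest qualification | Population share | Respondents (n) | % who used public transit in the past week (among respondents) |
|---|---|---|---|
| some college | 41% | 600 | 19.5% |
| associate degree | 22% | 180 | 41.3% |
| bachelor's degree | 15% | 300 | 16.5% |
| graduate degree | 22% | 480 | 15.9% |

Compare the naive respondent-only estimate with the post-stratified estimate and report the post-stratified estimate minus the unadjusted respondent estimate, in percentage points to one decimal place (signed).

+2.7 percentage points

Naive respondent-only estimate (weights = respondent counts):
  (600/1560)×19.5 + (180/1560)×41.3 + (300/1560)×16.5 + (480/1560)×15.9 = 20.3308%
Reweighting by population highest qualification shares:
  0.41×19.5 + 0.22×41.3 + 0.15×16.5 + 0.22×15.9 = 23.054%
Difference = 23.054 − 20.3308 = 2.7232 pp.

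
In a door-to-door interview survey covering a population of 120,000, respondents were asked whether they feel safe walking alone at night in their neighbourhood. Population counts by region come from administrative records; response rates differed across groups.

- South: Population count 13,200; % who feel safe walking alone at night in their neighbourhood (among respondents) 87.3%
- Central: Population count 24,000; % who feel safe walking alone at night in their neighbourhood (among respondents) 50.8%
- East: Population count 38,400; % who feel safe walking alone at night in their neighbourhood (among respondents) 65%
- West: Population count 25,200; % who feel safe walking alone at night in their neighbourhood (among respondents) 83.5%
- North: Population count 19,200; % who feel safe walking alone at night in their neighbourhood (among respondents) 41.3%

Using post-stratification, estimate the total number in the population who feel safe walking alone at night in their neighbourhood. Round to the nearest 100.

Apply each group's respondent rate to its population count:
  South: 13,200 × 87.3% = 11523.6
  Central: 24,000 × 50.8% = 12,192
  East: 38,400 × 65% = 24,960
  West: 25,200 × 83.5% = 21,042
  North: 19,200 × 41.3% = 7929.6
Estimated total = 77647.2 → 77,600.

77,600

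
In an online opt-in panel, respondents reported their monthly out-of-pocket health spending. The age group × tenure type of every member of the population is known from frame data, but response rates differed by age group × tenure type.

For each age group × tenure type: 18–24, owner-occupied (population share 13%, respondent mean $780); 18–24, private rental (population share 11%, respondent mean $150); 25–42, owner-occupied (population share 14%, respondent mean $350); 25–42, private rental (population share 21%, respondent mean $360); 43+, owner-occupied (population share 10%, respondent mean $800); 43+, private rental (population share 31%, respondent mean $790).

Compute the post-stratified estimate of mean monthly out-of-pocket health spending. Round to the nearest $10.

Reweight to the known age group × tenure type distribution:
  18–24, owner-occupied: 0.13 × 780 = 101.4
  18–24, private rental: 0.11 × 150 = 16.5
  25–42, owner-occupied: 0.14 × 350 = 49
  25–42, private rental: 0.21 × 360 = 75.6
  43+, owner-occupied: 0.1 × 800 = 80
  43+, private rental: 0.31 × 790 = 244.9
Post-stratified estimate = 567.4 → $570.

$570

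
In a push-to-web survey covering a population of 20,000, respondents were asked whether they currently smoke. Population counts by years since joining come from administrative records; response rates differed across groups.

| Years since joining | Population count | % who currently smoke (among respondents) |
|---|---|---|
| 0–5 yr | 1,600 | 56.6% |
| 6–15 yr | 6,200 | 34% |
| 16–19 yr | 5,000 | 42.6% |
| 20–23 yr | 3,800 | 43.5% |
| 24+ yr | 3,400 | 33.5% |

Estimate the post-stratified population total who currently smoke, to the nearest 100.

7,900

Each cell contributes its population count × the respondent rate:
  0–5 yr: 1,600 × 56.6% = 905.6
  6–15 yr: 6,200 × 34% = 2108
  16–19 yr: 5,000 × 42.6% = 2130
  20–23 yr: 3,800 × 43.5% = 1653
  24+ yr: 3,400 × 33.5% = 1139
Estimated total = 7935.6 → 7,900.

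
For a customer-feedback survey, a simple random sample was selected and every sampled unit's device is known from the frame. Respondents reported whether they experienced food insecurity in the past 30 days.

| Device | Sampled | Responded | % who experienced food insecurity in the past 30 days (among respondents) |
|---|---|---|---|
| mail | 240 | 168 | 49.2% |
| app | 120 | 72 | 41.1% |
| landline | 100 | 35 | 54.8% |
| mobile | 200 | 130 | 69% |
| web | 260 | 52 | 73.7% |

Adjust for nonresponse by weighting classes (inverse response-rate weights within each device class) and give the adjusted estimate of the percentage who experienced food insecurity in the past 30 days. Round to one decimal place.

60.0%

Response rates by class: mail 168/240 = 70%, app 72/120 = 60%, landline 35/100 = 35%, mobile 130/200 = 65%, web 52/260 = 20%.
With weight = n_sampled/n_responded per class, the weighted class total is n_sampled:
  mail: 240 × 49.2 = 11,808
  app: 120 × 41.1 = 4932
  landline: 100 × 54.8 = 5480
  mobile: 200 × 69 = 13,800
  web: 260 × 73.7 = 19,162
Adjusted estimate = 55,182 / 920 = 59.9804 → 60.0%.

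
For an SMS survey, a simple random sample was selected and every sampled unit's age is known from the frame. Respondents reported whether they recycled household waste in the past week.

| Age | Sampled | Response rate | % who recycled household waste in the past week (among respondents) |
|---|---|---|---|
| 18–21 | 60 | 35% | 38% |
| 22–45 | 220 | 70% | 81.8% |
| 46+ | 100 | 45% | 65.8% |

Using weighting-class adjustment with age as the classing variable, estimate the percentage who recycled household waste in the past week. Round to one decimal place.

70.7%

With weight = n_sampled/n_responded per class, the weighted class total is n_sampled:
  18–21: 60 × 38 = 2280
  22–45: 220 × 81.8 = 17,996
  46+: 100 × 65.8 = 6580
Adjusted estimate = 26,856 / 380 = 70.6737 → 70.7%.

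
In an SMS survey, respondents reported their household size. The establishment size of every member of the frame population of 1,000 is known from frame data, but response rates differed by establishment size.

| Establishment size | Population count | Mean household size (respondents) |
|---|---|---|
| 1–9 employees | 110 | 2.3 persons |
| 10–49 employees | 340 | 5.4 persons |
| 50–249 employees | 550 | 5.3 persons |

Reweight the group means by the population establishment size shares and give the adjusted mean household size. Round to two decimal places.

Post-stratification weights by population share, not respondent share:
  1–9 employees: (110/1,000) × 2.3 = 0.253
  10–49 employees: (340/1,000) × 5.4 = 1.836
  50–249 employees: (550/1,000) × 5.3 = 2.915
Post-stratified estimate = 5.004 → 5.00.

5.00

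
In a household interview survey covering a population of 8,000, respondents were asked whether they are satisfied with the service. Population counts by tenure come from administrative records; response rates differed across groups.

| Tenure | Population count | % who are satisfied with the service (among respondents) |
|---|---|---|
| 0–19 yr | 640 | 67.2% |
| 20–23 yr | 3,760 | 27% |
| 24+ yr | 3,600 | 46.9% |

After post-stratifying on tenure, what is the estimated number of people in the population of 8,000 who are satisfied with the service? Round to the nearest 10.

Estimated count per cell = population count × respondent percentage:
  0–19 yr: 640 × 67.2% = 430.08
  20–23 yr: 3,760 × 27% = 1015.2
  24+ yr: 3,600 × 46.9% = 1688.4
Estimated total = 3133.68 → 3,130.

3,130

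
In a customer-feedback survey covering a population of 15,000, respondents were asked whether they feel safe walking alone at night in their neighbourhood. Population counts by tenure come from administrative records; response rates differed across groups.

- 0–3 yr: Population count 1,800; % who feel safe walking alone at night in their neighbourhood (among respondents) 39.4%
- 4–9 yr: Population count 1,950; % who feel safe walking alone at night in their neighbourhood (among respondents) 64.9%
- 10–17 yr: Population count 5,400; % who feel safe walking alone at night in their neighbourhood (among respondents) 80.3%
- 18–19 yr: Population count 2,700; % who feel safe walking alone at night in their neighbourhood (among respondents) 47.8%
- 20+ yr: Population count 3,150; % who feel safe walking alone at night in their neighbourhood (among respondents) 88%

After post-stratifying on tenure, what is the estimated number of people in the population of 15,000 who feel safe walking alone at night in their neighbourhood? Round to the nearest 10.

10,370

Each cell contributes its population count × the respondent rate:
  0–3 yr: 1,800 × 39.4% = 709.2
  4–9 yr: 1,950 × 64.9% = 1265.55
  10–17 yr: 5,400 × 80.3% = 4336.2
  18–19 yr: 2,700 × 47.8% = 1290.6
  20+ yr: 3,150 × 88% = 2772
Estimated total = 10373.5 → 10,370.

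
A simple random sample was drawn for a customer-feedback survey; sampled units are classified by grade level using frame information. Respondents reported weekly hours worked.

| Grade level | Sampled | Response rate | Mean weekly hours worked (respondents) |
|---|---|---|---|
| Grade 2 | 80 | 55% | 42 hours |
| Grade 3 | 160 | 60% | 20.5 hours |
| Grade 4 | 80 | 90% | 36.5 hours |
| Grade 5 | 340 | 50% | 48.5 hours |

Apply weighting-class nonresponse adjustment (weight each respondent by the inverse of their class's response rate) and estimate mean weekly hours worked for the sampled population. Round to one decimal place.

39.5

Each respondent's weight = sampled/responded in their class; summing within a class gives n_sampled, so:
  Grade 2: 80 × 42 = 3360
  Grade 3: 160 × 20.5 = 3280
  Grade 4: 80 × 36.5 = 2920
  Grade 5: 340 × 48.5 = 16,490
Adjusted estimate = 26,050 / 660 = 39.4697 → 39.5.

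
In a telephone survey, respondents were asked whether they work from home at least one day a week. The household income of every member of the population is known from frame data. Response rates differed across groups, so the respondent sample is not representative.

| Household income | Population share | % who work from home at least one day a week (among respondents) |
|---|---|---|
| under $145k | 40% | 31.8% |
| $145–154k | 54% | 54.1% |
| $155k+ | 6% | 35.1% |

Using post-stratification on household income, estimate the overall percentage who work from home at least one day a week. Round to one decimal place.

Post-stratification weights by population share, not respondent share:
  under $145k: 0.4 × 31.8 = 12.72
  $145–154k: 0.54 × 54.1 = 29.214
  $155k+: 0.06 × 35.1 = 2.106
Post-stratified estimate = 44.04 → 44.0%.

44.0%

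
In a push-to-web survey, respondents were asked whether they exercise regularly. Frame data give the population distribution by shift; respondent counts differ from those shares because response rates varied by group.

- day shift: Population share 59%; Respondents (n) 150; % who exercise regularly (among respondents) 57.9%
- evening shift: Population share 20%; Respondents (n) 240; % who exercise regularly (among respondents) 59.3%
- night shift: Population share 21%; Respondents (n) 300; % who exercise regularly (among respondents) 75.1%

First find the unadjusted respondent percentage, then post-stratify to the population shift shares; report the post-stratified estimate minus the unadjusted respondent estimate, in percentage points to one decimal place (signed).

-4.1 percentage points

Naive respondent-only estimate (weights = respondent counts):
  (150/690)×57.9 + (240/690)×59.3 + (300/690)×75.1 = 65.8652%
Reweighting by population shift shares:
  0.59×57.9 + 0.2×59.3 + 0.21×75.1 = 61.792%
Difference = 61.792 − 65.8652 = -4.0732 pp.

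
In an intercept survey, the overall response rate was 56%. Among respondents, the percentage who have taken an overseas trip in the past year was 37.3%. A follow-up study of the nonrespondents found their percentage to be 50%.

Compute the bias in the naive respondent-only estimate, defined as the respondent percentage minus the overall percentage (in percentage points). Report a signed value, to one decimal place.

-5.6 percentage points

Nonresponse fraction = 1 − 0.56 = 0.44.
Bias = (nonresponse fraction) × (respondent percentage − nonrespondent percentage)
     = 0.44 × (37.3 − 50) = 0.44 × -12.7 = -5.588.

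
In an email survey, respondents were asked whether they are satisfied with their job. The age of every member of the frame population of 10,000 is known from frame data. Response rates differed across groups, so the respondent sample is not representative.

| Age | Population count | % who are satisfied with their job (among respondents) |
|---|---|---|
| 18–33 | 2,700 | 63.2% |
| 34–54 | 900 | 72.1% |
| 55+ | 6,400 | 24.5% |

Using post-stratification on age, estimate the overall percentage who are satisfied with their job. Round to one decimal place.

Reweight to the known age distribution:
  18–33: (2,700/10,000) × 63.2 = 17.064
  34–54: (900/10,000) × 72.1 = 6.489
  55+: (6,400/10,000) × 24.5 = 15.68
Post-stratified estimate = 39.233 → 39.2%.

39.2%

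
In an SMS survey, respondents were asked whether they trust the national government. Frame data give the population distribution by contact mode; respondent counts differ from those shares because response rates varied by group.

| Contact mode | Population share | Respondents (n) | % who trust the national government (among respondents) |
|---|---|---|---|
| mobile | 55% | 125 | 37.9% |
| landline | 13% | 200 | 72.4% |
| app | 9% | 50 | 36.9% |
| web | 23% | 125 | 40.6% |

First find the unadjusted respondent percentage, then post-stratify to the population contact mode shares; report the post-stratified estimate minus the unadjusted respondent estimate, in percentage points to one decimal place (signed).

-9.4 percentage points

Without adjustment, the pooled respondent share is:
  (125/500)×37.9 + (200/500)×72.4 + (50/500)×36.9 + (125/500)×40.6 = 52.275%
Post-stratifying to population shares instead:
  0.55×37.9 + 0.13×72.4 + 0.09×36.9 + 0.23×40.6 = 42.916%
Difference = 42.916 − 52.275 = -9.359 pp.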